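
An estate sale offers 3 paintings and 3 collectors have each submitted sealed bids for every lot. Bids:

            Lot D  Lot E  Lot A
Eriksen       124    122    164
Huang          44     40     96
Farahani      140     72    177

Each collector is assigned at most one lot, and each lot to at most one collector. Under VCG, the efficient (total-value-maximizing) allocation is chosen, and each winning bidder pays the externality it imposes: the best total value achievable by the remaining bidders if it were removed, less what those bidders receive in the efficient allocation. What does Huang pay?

Efficient allocation: Eriksen→Lot E ($122), Huang→Lot A ($96), Farahani→Lot D ($140); total welfare W = $358.
Huang receives Lot A at value $96, so the others get W − 96 = $262.
Without Huang: best allocation of the remaining 2 bidders over all 3 lots is Eriksen→Lot A ($164), Farahani→Lot D ($140), total $304.
VCG payment = (others' best without Huang) − (others' welfare with Huang) = 304 − 262 = $42.

Huang pays $42.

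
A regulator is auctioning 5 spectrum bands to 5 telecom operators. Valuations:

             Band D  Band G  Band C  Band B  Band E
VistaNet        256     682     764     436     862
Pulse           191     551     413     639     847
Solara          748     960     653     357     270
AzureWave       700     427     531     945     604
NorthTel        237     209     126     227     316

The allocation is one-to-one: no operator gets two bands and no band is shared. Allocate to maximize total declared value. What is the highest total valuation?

Max total: $3753M

Optimal: VistaNet→Band C ($764M), Pulse→Band E ($847M), Solara→Band G ($960M), AzureWave→Band B ($945M), NorthTel→Band D ($237M) — total 764+847+960+945+237 = $3753M.
Row-greedy (each operator in turn takes its best remaining band) gives $3287M, worse by 466.
No other one-to-one assignment exceeds $3753M.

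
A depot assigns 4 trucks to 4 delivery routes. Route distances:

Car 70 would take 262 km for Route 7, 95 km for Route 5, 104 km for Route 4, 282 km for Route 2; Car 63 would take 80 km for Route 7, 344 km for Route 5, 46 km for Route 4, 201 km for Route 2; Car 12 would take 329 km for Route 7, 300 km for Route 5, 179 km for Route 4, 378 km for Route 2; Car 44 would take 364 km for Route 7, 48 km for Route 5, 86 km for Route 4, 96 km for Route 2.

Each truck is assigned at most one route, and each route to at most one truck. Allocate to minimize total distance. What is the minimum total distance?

Minimum total: 450 km

This is the linear assignment problem.
Optimal: Car 70→Route 5 (95 km), Car 63→Route 7 (80 km), Car 12→Route 4 (179 km), Car 44→Route 2 (96 km) — total 95+80+179+96 = 450 km.
Column-greedy (each route in turn goes to its cheapest remaining truck) gives 610 km, worse by 160.
Checked against all permutations: 450 km is optimal.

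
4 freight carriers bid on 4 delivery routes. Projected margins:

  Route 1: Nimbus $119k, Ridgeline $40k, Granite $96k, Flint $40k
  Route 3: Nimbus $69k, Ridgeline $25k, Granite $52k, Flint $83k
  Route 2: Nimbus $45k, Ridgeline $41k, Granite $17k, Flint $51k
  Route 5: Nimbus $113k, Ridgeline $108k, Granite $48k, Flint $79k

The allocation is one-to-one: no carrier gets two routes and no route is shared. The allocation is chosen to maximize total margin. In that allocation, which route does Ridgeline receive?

Ridgeline receives Route 2.

Optimal: Nimbus→Route 5 ($113k), Ridgeline→Route 2 ($41k), Granite→Route 1 ($96k), Flint→Route 3 ($83k) — total 113+41+96+83 = $333k.
Column-greedy (each route in turn goes to its best remaining carrier) gives $291k, worse by 42.
Ridgeline's own top route is Route 5 ($108k), but forcing Ridgeline→Route 5 and reassigning the rest optimally gives only $332k — worse by 1.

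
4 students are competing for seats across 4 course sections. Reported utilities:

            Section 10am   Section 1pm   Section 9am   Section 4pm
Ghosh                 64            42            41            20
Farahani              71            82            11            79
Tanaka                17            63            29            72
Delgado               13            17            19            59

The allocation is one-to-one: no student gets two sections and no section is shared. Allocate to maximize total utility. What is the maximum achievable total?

Maximum total: 237 points

Treat this as an assignment problem: match each student to one section.
Optimal: Ghosh→Section 10am (64 points), Farahani→Section 1pm (82 points), Tanaka→Section 4pm (72 points), Delgado→Section 9am (19 points) — total 64+82+72+19 = 237 points.
Column-greedy (each section in turn goes to its best remaining student) gives 234 points, worse by 3.
Next-best assignment: Ghosh→Section 10am, Farahani→Section 1pm, Tanaka→Section 9am, Delgado→Section 4pm = 234 points.
No other one-to-one assignment exceeds 237 points.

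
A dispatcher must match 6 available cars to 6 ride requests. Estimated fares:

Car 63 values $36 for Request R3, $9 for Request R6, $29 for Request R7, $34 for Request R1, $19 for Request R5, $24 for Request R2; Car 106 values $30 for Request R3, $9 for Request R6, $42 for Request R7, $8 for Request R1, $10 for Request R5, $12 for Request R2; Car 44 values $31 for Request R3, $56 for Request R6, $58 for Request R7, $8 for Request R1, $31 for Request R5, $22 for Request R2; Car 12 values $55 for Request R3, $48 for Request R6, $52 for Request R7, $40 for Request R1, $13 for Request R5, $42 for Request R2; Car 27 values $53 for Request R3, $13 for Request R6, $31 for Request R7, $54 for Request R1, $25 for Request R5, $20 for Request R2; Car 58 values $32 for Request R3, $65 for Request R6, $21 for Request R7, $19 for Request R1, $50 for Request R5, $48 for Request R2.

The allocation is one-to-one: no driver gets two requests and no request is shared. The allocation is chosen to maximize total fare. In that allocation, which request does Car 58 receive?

This is a one-to-one assignment (maximum-weight bipartite matching).
Optimal: Car 63→Request R2 ($24), Car 106→Request R7 ($42), Car 44→Request R6 ($56), Car 12→Request R3 ($55), Car 27→Request R1 ($54), Car 58→Request R5 ($50) — total 24+42+56+55+54+50 = $281.
Max-entry greedy (repeatedly take the single best remaining cell) gives $266, worse by 15.
Next-best assignment: Car 63→Request R3, Car 106→Request R7, Car 44→Request R6, Car 12→Request R2, Car 27→Request R1, Car 58→Request R5 = $280.
Swapping Car 58↔Car 27 (Car 58→Request R1 $19, Car 27→Request R5 $25) loses 60.
Checked against all permutations: $281 is optimal.
Car 58's own top request is Request R6 ($65), but forcing Car 58→Request R6 and reassigning the rest optimally gives only $271 — worse by 10.

Car 58 receives Request R5.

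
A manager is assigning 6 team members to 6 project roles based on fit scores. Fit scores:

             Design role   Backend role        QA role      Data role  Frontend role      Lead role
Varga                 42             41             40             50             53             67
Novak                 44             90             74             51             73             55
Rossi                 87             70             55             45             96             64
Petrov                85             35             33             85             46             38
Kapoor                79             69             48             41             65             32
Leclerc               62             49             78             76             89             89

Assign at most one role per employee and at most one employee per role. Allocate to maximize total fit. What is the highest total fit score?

Max total: 495 pts

Treat this as an assignment problem: match each employee to one role.
Optimal: Varga→Lead role (67 pts), Novak→Backend role (90 pts), Rossi→Frontend role (96 pts), Petrov→Data role (85 pts), Kapoor→Design role (79 pts), Leclerc→QA role (78 pts) — total 67+90+96+85+79+78 = 495 pts.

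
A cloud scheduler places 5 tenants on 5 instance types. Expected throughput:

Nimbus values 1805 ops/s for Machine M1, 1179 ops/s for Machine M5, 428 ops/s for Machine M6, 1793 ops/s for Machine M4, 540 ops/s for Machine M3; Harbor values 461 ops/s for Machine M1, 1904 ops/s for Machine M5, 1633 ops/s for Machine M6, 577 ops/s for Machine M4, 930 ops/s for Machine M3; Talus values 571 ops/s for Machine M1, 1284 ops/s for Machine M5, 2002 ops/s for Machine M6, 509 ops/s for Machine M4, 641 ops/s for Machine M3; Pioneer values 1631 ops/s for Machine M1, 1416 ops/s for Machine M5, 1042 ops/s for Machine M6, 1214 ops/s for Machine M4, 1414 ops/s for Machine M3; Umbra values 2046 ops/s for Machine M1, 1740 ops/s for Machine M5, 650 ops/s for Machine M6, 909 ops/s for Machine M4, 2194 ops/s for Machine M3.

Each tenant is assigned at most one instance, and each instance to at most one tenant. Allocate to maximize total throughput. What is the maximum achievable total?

Treat this as an assignment problem: match each tenant to one instance.
Optimal: Nimbus→Machine M4 (1793 ops/s), Harbor→Machine M5 (1904 ops/s), Talus→Machine M6 (2002 ops/s), Pioneer→Machine M1 (1631 ops/s), Umbra→Machine M3 (2194 ops/s) — total 1793+1904+2002+1631+2194 = 9524 ops/s.
Swapping Pioneer↔Nimbus (Pioneer→Machine M4 1214 ops/s, Nimbus→Machine M1 1805 ops/s) loses 405.

Max total: 9524 ops/s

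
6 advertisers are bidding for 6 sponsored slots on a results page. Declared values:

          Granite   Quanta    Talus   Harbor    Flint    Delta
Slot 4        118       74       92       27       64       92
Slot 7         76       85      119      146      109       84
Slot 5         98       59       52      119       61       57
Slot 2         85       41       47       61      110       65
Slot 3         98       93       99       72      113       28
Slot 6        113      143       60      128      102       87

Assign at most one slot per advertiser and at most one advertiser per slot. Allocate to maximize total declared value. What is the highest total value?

Maximum total: $688

Optimal: Granite→Slot 5 ($98), Quanta→Slot 6 ($143), Talus→Slot 3 ($99), Harbor→Slot 7 ($146), Flint→Slot 2 ($110), Delta→Slot 4 ($92) — total 98+143+99+146+110+92 = $688.
Row-greedy (each advertiser in turn takes its best remaining slot) gives $677, worse by 11.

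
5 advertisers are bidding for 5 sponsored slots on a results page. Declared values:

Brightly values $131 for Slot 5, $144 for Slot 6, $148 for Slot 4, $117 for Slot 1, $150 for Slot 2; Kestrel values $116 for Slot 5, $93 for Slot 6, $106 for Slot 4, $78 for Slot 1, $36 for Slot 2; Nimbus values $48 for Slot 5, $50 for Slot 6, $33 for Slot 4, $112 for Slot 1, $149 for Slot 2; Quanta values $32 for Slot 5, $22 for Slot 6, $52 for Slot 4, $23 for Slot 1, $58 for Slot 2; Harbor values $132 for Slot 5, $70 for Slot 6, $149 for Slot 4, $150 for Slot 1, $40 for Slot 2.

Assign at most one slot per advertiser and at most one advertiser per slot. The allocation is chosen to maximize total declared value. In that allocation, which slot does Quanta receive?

Optimal: Brightly→Slot 6 ($144), Kestrel→Slot 5 ($116), Nimbus→Slot 2 ($149), Quanta→Slot 4 ($52), Harbor→Slot 1 ($150) — total 144+116+149+52+150 = $611.
Max-entry greedy (repeatedly take the single best remaining cell) gives $518, worse by 93.
Swapping Kestrel↔Nimbus (Kestrel→Slot 2 $36, Nimbus→Slot 5 $48) loses 181.
Checked against all permutations: $611 is optimal.
Quanta's own top slot is Slot 2 ($58), but forcing Quanta→Slot 2 and reassigning the rest optimally gives only $579 — worse by 32.

Quanta receives Slot 4.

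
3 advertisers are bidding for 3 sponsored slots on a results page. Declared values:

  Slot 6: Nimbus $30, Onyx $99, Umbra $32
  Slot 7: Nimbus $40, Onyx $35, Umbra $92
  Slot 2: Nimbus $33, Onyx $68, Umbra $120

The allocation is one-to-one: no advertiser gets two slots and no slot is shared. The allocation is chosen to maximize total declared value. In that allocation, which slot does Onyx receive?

Onyx receives Slot 6.

Optimal: Nimbus→Slot 7 ($40), Onyx→Slot 6 ($99), Umbra→Slot 2 ($120) — total 40+99+120 = $259.
Column-greedy (each slot in turn goes to its best remaining advertiser) gives $224, worse by 35.
Swapping Nimbus↔Onyx (Nimbus→Slot 6 $30, Onyx→Slot 7 $35) loses 74.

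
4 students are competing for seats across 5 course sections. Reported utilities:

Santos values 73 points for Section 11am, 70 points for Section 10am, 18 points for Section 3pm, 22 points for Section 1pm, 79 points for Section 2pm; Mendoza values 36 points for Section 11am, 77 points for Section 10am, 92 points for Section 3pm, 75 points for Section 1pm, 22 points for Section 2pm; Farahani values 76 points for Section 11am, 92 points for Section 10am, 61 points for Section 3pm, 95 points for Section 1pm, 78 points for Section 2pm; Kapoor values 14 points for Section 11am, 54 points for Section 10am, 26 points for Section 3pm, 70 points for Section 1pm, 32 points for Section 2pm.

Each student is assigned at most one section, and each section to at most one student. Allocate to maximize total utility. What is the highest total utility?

This is a one-to-one assignment (maximum-weight bipartite matching).
Optimal: Santos→Section 2pm (79 points), Mendoza→Section 3pm (92 points), Farahani→Section 10am (92 points), Kapoor→Section 1pm (70 points) — total 79+92+92+70 = 333 points.
Row-greedy (each student in turn takes its best remaining section) gives 320 points, worse by 13.
Swapping Mendoza↔Kapoor (Mendoza→Section 1pm 75 points, Kapoor→Section 3pm 26 points) loses 61.
Every other assignment is strictly worse.

Max total: 333 points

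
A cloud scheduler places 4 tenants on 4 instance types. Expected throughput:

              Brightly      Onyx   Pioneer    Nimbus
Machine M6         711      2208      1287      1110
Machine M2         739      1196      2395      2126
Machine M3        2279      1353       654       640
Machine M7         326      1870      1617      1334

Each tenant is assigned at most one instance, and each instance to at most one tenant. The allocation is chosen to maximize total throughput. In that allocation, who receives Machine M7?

This is a one-to-one assignment (maximum-weight bipartite matching).
Optimal: Brightly→Machine M3 (2279 ops/s), Onyx→Machine M6 (2208 ops/s), Pioneer→Machine M7 (1617 ops/s), Nimbus→Machine M2 (2126 ops/s) — total 2279+2208+1617+2126 = 8230 ops/s.
Column-greedy (each instance in turn goes to its best remaining tenant) gives 8216 ops/s, worse by 14.
Swapping Brightly↔Onyx (Brightly→Machine M6 711 ops/s, Onyx→Machine M3 1353 ops/s) loses 2423.
No other one-to-one assignment exceeds 8230 ops/s.
Pioneer's own top instance is Machine M2 (2395 ops/s), but forcing Pioneer→Machine M2 and reassigning the rest optimally gives only 8216 ops/s — worse by 14.

Pioneer receives Machine M7.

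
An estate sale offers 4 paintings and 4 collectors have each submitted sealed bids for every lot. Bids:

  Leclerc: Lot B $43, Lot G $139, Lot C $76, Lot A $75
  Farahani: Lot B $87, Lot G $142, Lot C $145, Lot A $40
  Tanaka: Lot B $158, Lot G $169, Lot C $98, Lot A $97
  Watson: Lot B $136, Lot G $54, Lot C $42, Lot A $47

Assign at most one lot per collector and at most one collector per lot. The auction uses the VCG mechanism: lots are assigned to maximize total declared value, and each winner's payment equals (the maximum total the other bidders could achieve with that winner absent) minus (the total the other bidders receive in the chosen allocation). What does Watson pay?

Efficient allocation: Leclerc→Lot A ($75), Farahani→Lot C ($145), Tanaka→Lot G ($169), Watson→Lot B ($136); total welfare W = $525.
Watson receives Lot B at value $136, so the others get W − 136 = $389.
Without Watson: best allocation of the remaining 3 bidders over all 4 lots is Leclerc→Lot G ($139), Farahani→Lot C ($145), Tanaka→Lot B ($158), total $442.
VCG payment = (others' best without Watson) − (others' welfare with Watson) = 442 − 389 = $53.

Watson pays $53.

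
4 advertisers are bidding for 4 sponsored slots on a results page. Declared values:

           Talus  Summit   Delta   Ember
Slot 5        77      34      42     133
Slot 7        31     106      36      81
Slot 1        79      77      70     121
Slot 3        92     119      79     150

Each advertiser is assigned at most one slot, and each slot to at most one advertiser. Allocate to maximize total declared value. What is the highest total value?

Optimal: Talus→Slot 5 ($77), Summit→Slot 7 ($106), Delta→Slot 1 ($70), Ember→Slot 3 ($150) — total 77+106+70+150 = $403.
Max-entry greedy (repeatedly take the single best remaining cell) gives $377, worse by 26.
Next-best assignment: Talus→Slot 3, Summit→Slot 7, Delta→Slot 1, Ember→Slot 5 = $401.
Checked against all permutations: $403 is optimal.

Maximum total: $403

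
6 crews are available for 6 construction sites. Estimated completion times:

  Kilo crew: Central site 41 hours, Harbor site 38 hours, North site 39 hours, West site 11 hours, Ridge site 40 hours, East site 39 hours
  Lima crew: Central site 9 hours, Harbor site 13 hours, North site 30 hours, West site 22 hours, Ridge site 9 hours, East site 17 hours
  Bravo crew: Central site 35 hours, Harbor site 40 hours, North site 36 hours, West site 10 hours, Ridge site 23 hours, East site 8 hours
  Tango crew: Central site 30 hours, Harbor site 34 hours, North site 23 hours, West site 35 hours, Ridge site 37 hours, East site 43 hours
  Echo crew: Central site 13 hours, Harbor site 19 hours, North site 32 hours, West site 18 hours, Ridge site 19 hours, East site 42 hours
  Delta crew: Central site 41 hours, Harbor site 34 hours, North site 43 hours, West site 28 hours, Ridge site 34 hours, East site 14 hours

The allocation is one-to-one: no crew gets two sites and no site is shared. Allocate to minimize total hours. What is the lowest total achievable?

Optimal: Kilo crew→West site (11 hours), Lima crew→Harbor site (13 hours), Bravo crew→Ridge site (23 hours), Tango crew→North site (23 hours), Echo crew→Central site (13 hours), Delta crew→East site (14 hours) — total 11+13+23+23+13+14 = 97 hours.
Min-entry greedy (repeatedly take the single cheapest remaining cell) gives 104 hours, worse by 7.

Min total: 97 hours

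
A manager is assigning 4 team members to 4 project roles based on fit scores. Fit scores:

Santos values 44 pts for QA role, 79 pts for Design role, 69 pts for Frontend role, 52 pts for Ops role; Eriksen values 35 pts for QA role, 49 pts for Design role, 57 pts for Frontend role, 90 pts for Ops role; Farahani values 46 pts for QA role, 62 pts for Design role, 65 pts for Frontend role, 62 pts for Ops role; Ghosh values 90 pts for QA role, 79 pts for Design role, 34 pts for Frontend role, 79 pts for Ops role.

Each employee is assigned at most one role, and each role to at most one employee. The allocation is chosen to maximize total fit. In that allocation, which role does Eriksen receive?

Eriksen receives Ops role.

Optimal: Santos→Design role (79 pts), Eriksen→Ops role (90 pts), Farahani→Frontend role (65 pts), Ghosh→QA role (90 pts) — total 79+90+65+90 = 324 pts.
Swapping Farahani↔Santos (Farahani→Design role 62 pts, Santos→Frontend role 69 pts) loses 13.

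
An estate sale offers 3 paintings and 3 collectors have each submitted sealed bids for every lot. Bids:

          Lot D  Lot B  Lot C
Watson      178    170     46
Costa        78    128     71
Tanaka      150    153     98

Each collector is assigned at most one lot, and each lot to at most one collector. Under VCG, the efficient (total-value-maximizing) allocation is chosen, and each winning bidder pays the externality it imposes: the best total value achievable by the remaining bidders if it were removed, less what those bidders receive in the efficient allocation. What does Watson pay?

Watson pays $52.

Efficient allocation: Watson→Lot D ($178), Costa→Lot B ($128), Tanaka→Lot C ($98); total welfare W = $404.
Watson receives Lot D at value $178, so the others get W − 178 = $226.
Without Watson: best allocation of the remaining 2 bidders over all 3 lots is Costa→Lot B ($128), Tanaka→Lot D ($150), total $278.
VCG payment = (others' best without Watson) − (others' welfare with Watson) = 278 − 226 = $52.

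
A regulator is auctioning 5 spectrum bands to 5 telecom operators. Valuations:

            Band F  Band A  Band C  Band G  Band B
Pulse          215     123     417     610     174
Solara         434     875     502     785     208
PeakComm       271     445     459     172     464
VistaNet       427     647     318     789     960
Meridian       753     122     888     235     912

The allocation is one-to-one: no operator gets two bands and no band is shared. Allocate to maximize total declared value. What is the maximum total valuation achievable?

This is the linear assignment problem.
Optimal: Pulse→Band G ($610M), Solara→Band A ($875M), PeakComm→Band C ($459M), VistaNet→Band B ($960M), Meridian→Band F ($753M) — total 610+875+459+960+753 = $3657M.
Max-entry greedy (repeatedly take the single best remaining cell) gives $3604M, worse by 53.
Swapping VistaNet↔Pulse (VistaNet→Band G $789M, Pulse→Band B $174M) loses 607.

Max total: $3657M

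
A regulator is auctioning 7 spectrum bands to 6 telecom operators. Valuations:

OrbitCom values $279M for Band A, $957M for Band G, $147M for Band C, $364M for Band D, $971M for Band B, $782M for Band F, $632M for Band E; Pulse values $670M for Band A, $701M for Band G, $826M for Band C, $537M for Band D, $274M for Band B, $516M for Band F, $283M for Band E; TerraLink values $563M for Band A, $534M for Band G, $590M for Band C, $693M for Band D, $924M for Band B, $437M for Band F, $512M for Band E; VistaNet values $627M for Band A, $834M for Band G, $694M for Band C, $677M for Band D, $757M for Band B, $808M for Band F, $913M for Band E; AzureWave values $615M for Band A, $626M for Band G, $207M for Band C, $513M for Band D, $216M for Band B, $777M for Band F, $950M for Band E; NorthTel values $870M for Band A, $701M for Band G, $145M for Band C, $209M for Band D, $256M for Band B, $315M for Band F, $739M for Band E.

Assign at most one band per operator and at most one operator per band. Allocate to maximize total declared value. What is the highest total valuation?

Max total: $5335M

Optimal: OrbitCom→Band G ($957M), Pulse→Band C ($826M), TerraLink→Band B ($924M), VistaNet→Band F ($808M), AzureWave→Band E ($950M), NorthTel→Band A ($870M) — total 957+826+924+808+950+870 = $5335M.
Max-entry greedy (repeatedly take the single best remaining cell) gives $5144M, worse by 191.
Next-best assignment: OrbitCom→Band G, Pulse→Band C, TerraLink→Band B, VistaNet→Band E, AzureWave→Band F, NorthTel→Band A = $5267M.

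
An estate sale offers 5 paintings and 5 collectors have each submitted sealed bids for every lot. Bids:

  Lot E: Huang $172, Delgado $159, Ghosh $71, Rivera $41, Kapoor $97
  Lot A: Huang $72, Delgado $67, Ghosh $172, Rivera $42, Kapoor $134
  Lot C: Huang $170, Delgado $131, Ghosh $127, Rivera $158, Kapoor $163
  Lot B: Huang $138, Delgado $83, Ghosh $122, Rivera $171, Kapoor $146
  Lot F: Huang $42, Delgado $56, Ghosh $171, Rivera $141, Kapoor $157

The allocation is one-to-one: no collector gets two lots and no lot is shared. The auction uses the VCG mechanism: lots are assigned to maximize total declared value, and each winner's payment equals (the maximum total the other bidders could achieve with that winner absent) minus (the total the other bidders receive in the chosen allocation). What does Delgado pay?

Delgado pays $8.

Efficient allocation: Huang→Lot C ($170), Delgado→Lot E ($159), Ghosh→Lot A ($172), Rivera→Lot B ($171), Kapoor→Lot F ($157); total welfare W = $829.
Delgado receives Lot E at value $159, so the others get W − 159 = $670.
Without Delgado: best allocation of the remaining 4 bidders over all 5 lots is Huang→Lot E ($172), Ghosh→Lot A ($172), Rivera→Lot B ($171), Kapoor→Lot C ($163), total $678.
VCG payment = (others' best without Delgado) − (others' welfare with Delgado) = 678 − 670 = $8.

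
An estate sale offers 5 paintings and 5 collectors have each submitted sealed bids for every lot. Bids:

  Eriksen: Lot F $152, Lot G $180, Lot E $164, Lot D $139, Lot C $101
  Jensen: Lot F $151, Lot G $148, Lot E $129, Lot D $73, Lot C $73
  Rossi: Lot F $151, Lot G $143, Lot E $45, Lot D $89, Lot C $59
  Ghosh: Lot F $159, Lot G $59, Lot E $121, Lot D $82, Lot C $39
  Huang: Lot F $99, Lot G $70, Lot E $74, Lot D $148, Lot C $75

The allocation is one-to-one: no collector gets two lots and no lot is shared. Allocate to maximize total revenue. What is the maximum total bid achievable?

Maximum total: $687

Treat this as an assignment problem: match each collector to one lot.
Optimal: Eriksen→Lot E ($164), Jensen→Lot C ($73), Rossi→Lot G ($143), Ghosh→Lot F ($159), Huang→Lot D ($148) — total 164+73+143+159+148 = $687.
Max-entry greedy (repeatedly take the single best remaining cell) gives $675, worse by 12.
Next-best assignment: Eriksen→Lot C, Jensen→Lot E, Rossi→Lot G, Ghosh→Lot F, Huang→Lot D = $680.
Swapping Jensen↔Ghosh (Jensen→Lot F $151, Ghosh→Lot C $39) loses 42.
No other one-to-one assignment exceeds $687.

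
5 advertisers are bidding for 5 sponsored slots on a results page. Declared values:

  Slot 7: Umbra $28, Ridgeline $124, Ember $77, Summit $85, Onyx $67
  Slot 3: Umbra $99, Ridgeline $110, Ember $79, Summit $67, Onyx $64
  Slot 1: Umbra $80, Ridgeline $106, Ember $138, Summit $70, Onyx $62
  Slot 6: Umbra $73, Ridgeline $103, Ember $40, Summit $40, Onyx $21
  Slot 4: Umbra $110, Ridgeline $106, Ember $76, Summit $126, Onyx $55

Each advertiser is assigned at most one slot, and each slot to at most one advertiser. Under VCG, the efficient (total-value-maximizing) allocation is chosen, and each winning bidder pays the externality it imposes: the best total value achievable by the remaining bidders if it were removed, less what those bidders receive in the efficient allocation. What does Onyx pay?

Onyx pays $21.

Efficient allocation: Umbra→Slot 3 ($99), Ridgeline→Slot 6 ($103), Ember→Slot 1 ($138), Summit→Slot 4 ($126), Onyx→Slot 7 ($67); total welfare W = $533.
Onyx receives Slot 7 at value $67, so the others get W − 67 = $466.
Without Onyx: best allocation of the remaining 4 bidders over all 5 slots is Umbra→Slot 3 ($99), Ridgeline→Slot 7 ($124), Ember→Slot 1 ($138), Summit→Slot 4 ($126), total $487.
VCG payment = (others' best without Onyx) − (others' welfare with Onyx) = 487 − 466 = $21.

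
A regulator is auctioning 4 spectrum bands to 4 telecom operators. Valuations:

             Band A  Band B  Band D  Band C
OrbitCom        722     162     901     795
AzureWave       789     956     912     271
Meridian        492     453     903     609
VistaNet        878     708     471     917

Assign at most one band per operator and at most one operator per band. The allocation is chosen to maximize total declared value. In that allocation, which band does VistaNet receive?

VistaNet receives Band A.

This is a one-to-one assignment (maximum-weight bipartite matching).
Optimal: OrbitCom→Band C ($795M), AzureWave→Band B ($956M), Meridian→Band D ($903M), VistaNet→Band A ($878M) — total 795+956+903+878 = $3532M.
Row-greedy (each operator in turn takes its best remaining band) gives $3344M, worse by 188.
Next-best assignment: OrbitCom→Band A, AzureWave→Band B, Meridian→Band D, VistaNet→Band C = $3498M.
Swapping VistaNet↔Meridian (VistaNet→Band D $471M, Meridian→Band A $492M) loses 818.
Every other assignment is strictly worse.
VistaNet's own top band is Band C ($917M), but forcing VistaNet→Band C and reassigning the rest optimally gives only $3498M — worse by 34.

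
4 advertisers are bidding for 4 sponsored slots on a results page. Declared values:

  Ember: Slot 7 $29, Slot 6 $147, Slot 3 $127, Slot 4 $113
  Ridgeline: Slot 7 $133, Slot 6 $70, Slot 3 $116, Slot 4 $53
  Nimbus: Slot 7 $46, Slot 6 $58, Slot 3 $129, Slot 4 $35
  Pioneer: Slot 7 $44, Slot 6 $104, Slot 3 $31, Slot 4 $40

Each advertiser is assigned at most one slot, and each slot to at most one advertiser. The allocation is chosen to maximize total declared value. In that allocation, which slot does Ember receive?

Optimal: Ember→Slot 4 ($113), Ridgeline→Slot 7 ($133), Nimbus→Slot 3 ($129), Pioneer→Slot 6 ($104) — total 113+133+129+104 = $479.
Row-greedy (each advertiser in turn takes its best remaining slot) gives $449, worse by 30.
Next-best assignment: Ember→Slot 6, Ridgeline→Slot 7, Nimbus→Slot 3, Pioneer→Slot 4 = $449.
Swapping Nimbus↔Pioneer (Nimbus→Slot 6 $58, Pioneer→Slot 3 $31) loses 144.
Ember's own top slot is Slot 6 ($147), but forcing Ember→Slot 6 and reassigning the rest optimally gives only $449 — worse by 30.

Ember receives Slot 4.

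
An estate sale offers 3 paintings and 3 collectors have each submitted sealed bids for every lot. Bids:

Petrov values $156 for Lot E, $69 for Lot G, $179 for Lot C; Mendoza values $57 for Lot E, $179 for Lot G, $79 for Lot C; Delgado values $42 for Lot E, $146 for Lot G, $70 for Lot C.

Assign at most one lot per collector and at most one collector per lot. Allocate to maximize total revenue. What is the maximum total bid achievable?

Max total: $405

Optimal: Petrov→Lot E ($156), Mendoza→Lot G ($179), Delgado→Lot C ($70) — total 156+179+70 = $405.
Max-entry greedy (repeatedly take the single best remaining cell) gives $400, worse by 5.
Next-best assignment: Petrov→Lot C, Mendoza→Lot G, Delgado→Lot E = $400.
Every other assignment is strictly worse.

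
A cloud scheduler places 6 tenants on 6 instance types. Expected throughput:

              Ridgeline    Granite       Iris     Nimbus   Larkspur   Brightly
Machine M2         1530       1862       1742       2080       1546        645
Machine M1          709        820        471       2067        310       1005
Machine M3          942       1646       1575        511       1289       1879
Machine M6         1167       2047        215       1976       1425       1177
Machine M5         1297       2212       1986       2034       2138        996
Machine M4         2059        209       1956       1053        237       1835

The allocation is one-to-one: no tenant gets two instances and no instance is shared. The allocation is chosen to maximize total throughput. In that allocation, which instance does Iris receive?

Optimal: Ridgeline→Machine M4 (2059 ops/s), Granite→Machine M6 (2047 ops/s), Iris→Machine M2 (1742 ops/s), Nimbus→Machine M1 (2067 ops/s), Larkspur→Machine M5 (2138 ops/s), Brightly→Machine M3 (1879 ops/s) — total 2059+2047+1742+2067+2138+1879 = 11932 ops/s.
Max-entry greedy (repeatedly take the single best remaining cell) gives 10126 ops/s, worse by 1806.
Every other assignment is strictly worse.
Iris's own top instance is Machine M5 (1986 ops/s), but forcing Iris→Machine M5 and reassigning the rest optimally gives only 11584 ops/s — worse by 348.

Iris receives Machine M2.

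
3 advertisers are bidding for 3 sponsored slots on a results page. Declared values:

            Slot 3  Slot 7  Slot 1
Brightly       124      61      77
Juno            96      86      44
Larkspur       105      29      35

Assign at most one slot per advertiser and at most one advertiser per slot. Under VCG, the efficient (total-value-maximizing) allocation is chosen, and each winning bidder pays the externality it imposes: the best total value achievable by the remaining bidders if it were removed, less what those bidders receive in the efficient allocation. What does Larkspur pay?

Larkspur pays $47.

Efficient allocation: Brightly→Slot 1 ($77), Juno→Slot 7 ($86), Larkspur→Slot 3 ($105); total welfare W = $268.
Larkspur receives Slot 3 at value $105, so the others get W − 105 = $163.
Without Larkspur: best allocation of the remaining 2 bidders over all 3 slots is Brightly→Slot 3 ($124), Juno→Slot 7 ($86), total $210.
VCG payment = (others' best without Larkspur) − (others' welfare with Larkspur) = 210 − 163 = $47.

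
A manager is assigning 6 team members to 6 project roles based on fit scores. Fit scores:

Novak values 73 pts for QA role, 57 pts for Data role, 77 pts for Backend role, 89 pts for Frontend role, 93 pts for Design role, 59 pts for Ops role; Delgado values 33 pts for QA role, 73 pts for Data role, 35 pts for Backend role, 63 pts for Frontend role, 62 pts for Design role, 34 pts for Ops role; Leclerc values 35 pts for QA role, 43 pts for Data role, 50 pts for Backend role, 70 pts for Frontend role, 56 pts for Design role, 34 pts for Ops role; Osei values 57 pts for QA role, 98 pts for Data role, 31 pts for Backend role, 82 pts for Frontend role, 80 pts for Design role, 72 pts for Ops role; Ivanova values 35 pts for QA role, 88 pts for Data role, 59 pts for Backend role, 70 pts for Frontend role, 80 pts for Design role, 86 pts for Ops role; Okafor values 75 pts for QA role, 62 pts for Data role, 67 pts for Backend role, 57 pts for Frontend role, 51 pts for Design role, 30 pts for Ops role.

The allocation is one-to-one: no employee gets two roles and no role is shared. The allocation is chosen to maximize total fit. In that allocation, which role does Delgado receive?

Delgado receives Design role.

Optimal: Novak→Backend role (77 pts), Delgado→Design role (62 pts), Leclerc→Frontend role (70 pts), Osei→Data role (98 pts), Ivanova→Ops role (86 pts), Okafor→QA role (75 pts) — total 77+62+70+98+86+75 = 468 pts.
Max-entry greedy (repeatedly take the single best remaining cell) gives 457 pts, worse by 11.
Every other assignment is strictly worse.
Delgado's own top role is Data role (73 pts), but forcing Delgado→Data role and reassigning the rest optimally gives only 461 pts — worse by 7.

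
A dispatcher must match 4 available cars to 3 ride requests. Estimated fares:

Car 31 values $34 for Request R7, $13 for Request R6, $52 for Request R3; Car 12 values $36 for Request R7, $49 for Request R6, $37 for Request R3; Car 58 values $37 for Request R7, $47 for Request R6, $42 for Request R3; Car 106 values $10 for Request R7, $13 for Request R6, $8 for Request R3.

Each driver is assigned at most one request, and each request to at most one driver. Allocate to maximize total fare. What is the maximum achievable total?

Max total: $138

Treat this as an assignment problem: match each driver to one request.
Optimal: Car 58→Request R7 ($37), Car 12→Request R6 ($49), Car 31→Request R3 ($52) — total 37+49+52 = $138.
No other one-to-one assignment exceeds $138.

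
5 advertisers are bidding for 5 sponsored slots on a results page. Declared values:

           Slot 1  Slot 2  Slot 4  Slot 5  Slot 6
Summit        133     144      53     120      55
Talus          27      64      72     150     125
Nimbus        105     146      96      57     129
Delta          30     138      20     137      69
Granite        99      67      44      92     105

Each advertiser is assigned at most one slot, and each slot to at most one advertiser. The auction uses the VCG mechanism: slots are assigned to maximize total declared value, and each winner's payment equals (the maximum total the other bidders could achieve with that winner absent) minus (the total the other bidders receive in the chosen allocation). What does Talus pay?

Efficient allocation: Summit→Slot 1 ($133), Talus→Slot 5 ($150), Nimbus→Slot 4 ($96), Delta→Slot 2 ($138), Granite→Slot 6 ($105); total welfare W = $622.
Talus receives Slot 5 at value $150, so the others get W − 150 = $472.
Without Talus: best allocation of the remaining 4 bidders over all 5 slots is Summit→Slot 1 ($133), Nimbus→Slot 2 ($146), Delta→Slot 5 ($137), Granite→Slot 6 ($105), total $521.
VCG payment = (others' best without Talus) − (others' welfare with Talus) = 521 − 472 = $49.

Talus pays $49.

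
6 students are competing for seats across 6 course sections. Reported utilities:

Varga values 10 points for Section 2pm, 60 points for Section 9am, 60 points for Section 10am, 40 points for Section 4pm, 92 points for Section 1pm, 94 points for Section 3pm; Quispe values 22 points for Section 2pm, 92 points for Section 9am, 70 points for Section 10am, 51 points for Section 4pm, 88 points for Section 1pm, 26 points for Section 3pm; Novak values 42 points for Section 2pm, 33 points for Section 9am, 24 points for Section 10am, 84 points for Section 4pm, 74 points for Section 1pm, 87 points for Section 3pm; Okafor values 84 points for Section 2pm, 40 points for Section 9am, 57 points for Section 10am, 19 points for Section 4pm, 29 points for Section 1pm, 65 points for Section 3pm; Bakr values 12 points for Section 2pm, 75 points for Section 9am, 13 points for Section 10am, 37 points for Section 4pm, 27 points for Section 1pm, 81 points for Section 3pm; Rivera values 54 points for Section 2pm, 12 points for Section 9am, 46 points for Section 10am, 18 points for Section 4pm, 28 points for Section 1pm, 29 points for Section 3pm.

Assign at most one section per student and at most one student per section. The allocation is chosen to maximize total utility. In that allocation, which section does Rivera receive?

This is the linear assignment problem.
Optimal: Varga→Section 1pm (92 points), Quispe→Section 9am (92 points), Novak→Section 4pm (84 points), Okafor→Section 2pm (84 points), Bakr→Section 3pm (81 points), Rivera→Section 10am (46 points) — total 92+92+84+84+81+46 = 479 points.
Column-greedy (each section in turn goes to its best remaining student) gives 429 points, worse by 50.
Swapping Quispe↔Bakr (Quispe→Section 3pm 26 points, Bakr→Section 9am 75 points) loses 72.
Checked against all permutations: 479 points is optimal.
Rivera's own top section is Section 2pm (54 points), but forcing Rivera→Section 2pm and reassigning the rest optimally gives only 460 points — worse by 19.

Rivera receives Section 10am.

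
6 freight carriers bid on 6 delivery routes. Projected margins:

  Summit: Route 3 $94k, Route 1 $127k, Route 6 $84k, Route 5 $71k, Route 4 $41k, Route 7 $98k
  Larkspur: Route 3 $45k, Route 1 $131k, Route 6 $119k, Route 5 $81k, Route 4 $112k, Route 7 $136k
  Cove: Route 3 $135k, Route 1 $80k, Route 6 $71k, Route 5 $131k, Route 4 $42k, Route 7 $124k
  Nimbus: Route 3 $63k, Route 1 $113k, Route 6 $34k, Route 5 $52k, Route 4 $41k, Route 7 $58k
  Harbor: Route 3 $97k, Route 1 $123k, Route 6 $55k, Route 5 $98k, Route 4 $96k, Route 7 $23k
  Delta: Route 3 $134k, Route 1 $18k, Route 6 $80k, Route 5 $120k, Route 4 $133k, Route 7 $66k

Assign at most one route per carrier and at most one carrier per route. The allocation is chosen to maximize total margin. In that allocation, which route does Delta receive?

Delta receives Route 4.

This is the linear assignment problem.
Optimal: Summit→Route 6 ($84k), Larkspur→Route 7 ($136k), Cove→Route 3 ($135k), Nimbus→Route 1 ($113k), Harbor→Route 5 ($98k), Delta→Route 4 ($133k) — total 84+136+135+113+98+133 = $699k.
Row-greedy (each carrier in turn takes its best remaining route) gives $626k, worse by 73.
Delta's own top route is Route 3 ($134k), but forcing Delta→Route 3 and reassigning the rest optimally gives only $694k — worse by 5.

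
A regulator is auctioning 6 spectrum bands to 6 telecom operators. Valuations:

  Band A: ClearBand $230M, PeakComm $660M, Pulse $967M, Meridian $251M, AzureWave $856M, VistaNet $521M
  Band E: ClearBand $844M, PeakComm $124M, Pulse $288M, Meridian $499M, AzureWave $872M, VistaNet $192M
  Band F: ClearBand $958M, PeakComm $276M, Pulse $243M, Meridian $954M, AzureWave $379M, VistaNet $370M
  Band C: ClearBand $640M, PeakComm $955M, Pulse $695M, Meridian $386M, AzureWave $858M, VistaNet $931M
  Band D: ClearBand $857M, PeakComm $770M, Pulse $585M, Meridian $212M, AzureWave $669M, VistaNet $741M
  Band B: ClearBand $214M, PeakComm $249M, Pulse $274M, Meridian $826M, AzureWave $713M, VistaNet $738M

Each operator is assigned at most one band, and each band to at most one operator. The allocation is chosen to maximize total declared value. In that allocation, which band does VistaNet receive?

VistaNet receives Band B.

This is the linear assignment problem.
Optimal: ClearBand→Band D ($857M), PeakComm→Band C ($955M), Pulse→Band A ($967M), Meridian→Band F ($954M), AzureWave→Band E ($872M), VistaNet→Band B ($738M) — total 857+955+967+954+872+738 = $5343M.
Column-greedy (each band in turn goes to its best remaining operator) gives $5319M, worse by 24.
Next-best assignment: ClearBand→Band F, PeakComm→Band D, Pulse→Band A, Meridian→Band B, AzureWave→Band E, VistaNet→Band C = $5324M.
Swapping PeakComm↔Pulse (PeakComm→Band A $660M, Pulse→Band C $695M) loses 567.
Checked against all permutations: $5343M is optimal.
VistaNet's own top band is Band C ($931M), but forcing VistaNet→Band C and reassigning the rest optimally gives only $5324M — worse by 19.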